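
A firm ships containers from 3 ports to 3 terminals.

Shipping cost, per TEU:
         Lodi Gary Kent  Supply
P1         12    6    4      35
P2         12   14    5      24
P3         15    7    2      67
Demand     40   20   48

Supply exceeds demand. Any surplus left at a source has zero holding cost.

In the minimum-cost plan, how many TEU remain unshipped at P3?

An optimal plan:
  P1 to Lodi: 16 × 12 = 192
  P1 to Gary: 19 × 6 = 114
  P2 to Lodi: 24 × 12 = 288
  P3 to Gary: 1 × 7 = 7
  P3 to Kent: 48 × 2 = 96
Total cost = 697.
P3 ships 49 of its 67, leaving 18.

18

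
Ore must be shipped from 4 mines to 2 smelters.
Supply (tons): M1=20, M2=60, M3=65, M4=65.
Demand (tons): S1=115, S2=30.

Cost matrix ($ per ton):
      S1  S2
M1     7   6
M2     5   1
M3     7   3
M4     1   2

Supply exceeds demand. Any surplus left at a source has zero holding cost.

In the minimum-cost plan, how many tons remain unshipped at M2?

An optimal plan:
  M2–S1: 30 tons
  M2–S2: 30 tons
  M3–S1: 20 tons
  M4–S1: 65 tons
Total cost = $385.
M2 ships 60 of its 60, leaving 0.

0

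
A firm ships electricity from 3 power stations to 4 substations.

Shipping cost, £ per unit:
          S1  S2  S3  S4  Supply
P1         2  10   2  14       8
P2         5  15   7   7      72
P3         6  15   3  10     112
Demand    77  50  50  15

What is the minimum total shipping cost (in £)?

1370

A cheapest plan:
  P1–S2: 8 × £10 = £80
  P2–S1: 57 × £5 = £285
  P2–S4: 15 × £7 = £105
  P3–S1: 20 × £6 = £120
  P3–S2: 42 × £15 = £630
  P3–S3: 50 × £3 = £150
Total = 80 + 285 + 105 + 120 + 630 + 150 = £1370.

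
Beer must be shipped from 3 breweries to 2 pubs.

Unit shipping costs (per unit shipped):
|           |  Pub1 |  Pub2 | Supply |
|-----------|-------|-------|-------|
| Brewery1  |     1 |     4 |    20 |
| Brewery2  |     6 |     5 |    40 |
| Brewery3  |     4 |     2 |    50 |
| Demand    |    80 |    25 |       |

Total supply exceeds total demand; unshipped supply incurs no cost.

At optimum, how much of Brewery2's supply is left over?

Minimum-cost shipments:
  Brewery1→Pub1: 20 × 1 = 20
  Brewery2→Pub1: 35 × 6 = 210
  Brewery3→Pub1: 25 × 4 = 100
  Brewery3→Pub2: 25 × 2 = 50
Total cost = 380.
Brewery2 ships 35 of its 40, leaving 5.

5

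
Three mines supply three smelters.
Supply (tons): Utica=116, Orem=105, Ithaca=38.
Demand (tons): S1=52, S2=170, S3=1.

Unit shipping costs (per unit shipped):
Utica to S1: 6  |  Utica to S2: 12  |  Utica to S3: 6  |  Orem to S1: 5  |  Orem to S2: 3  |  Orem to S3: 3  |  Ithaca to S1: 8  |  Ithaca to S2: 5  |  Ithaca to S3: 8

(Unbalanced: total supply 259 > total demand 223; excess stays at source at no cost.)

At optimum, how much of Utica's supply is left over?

36

Minimum-cost shipments:
  Utica to S1: 52 × 6 = 312
  Utica to S2: 27 × 12 = 324
  Utica to S3: 1 × 6 = 6
  Orem to S2: 105 × 3 = 315
  Ithaca to S2: 38 × 5 = 190
Total cost = 1147.
Utica ships 80 of its 116, leaving 36.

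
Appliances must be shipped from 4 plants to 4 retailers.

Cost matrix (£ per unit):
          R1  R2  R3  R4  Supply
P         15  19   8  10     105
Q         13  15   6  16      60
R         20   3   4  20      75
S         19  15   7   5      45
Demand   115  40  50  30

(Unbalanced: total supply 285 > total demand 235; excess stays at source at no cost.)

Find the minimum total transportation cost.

2120

A cheapest plan:
  P to R1: 55 × £15 = £825
  Q to R1: 60 × £13 = £780
  R to R2: 40 × £3 = £120
  R to R3: 35 × £4 = £140
  S to R3: 15 × £7 = £105
  S to R4: 30 × £5 = £150
Total = 825 + 780 + 120 + 140 + 105 + 150 = £2120.
(Supply check: P ships 55; Q ships 60; R ships 75; S ships 45.)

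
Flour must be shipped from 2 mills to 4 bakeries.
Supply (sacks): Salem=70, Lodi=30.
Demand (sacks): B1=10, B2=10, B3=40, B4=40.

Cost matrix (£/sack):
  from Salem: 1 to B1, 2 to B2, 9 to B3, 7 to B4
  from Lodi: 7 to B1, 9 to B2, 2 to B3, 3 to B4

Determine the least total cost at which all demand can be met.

An optimal shipping plan:
  Salem->B1: 10 × £1 = £10
  Salem->B2: 10 × £2 = £20
  Salem->B3: 10 × £9 = £90
  Salem->B4: 40 × £7 = £280
  Lodi->B3: 30 × £2 = £60
Total = 10 + 20 + 90 + 280 + 60 = £460.

460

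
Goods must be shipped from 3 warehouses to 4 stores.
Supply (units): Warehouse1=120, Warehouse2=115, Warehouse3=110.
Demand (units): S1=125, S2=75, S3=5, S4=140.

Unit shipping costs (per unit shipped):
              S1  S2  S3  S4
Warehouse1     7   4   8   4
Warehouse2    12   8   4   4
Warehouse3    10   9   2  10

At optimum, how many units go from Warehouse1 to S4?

25

Solving gives:
  Warehouse1->S1: 20 units
  Warehouse1->S2: 75 units
  Warehouse1->S4: 25 units
  Warehouse2->S4: 115 units
  Warehouse3->S1: 105 units
  Warehouse3->S3: 5 units
Total cost = 2060.
So Warehouse1→S4 carries 25 units.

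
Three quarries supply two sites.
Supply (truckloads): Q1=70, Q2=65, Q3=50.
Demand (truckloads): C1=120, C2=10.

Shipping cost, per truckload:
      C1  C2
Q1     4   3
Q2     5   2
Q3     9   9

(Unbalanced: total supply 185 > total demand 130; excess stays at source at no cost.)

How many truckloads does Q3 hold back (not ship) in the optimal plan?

50

An optimal plan:
  Q1–C1: 70 truckloads
  Q2–C1: 50 truckloads
  Q2–C2: 10 truckloads
Total cost = 550.
Q3 ships 0 of its 50, leaving 50.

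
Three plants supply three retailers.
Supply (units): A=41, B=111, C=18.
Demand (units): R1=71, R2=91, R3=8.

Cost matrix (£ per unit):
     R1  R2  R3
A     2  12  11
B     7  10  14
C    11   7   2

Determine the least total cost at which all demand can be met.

1188

An optimal shipping plan:
  A to R1: 41 × £2 = £82
  B to R1: 30 × £7 = £210
  B to R2: 81 × £10 = £810
  C to R2: 10 × £7 = £70
  C to R3: 8 × £2 = £16
Total = 82 + 210 + 810 + 70 + 16 = £1188.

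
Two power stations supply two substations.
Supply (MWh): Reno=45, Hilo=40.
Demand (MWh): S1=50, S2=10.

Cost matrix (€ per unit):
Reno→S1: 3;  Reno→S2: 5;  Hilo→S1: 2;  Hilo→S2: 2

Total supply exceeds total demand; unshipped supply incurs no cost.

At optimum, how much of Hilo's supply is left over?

An optimal plan:
  Reno to S1: 20 × €3 = €60
  Hilo to S1: 30 × €2 = €60
  Hilo to S2: 10 × €2 = €20
Total cost = €140.
Hilo ships 40 of its 40, leaving 0.

0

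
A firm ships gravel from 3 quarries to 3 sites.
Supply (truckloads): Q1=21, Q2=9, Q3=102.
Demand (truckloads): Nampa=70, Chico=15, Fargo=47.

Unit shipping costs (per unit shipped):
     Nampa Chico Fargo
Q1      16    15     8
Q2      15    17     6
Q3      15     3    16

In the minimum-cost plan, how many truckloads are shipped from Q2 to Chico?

0

The minimum-cost plan:
  Q1->Fargo: 21 truckloads
  Q2->Fargo: 9 truckloads
  Q3->Nampa: 70 truckloads
  Q3->Chico: 15 truckloads
  Q3->Fargo: 17 truckloads
Total cost = 1589.
The route Q2→Chico is not used.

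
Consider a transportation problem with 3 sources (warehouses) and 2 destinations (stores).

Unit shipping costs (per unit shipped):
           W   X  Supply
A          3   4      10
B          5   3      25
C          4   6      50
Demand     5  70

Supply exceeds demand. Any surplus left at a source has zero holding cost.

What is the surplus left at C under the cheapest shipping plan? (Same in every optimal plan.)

Minimum-cost shipments:
  A->X: 10 × 4 = 40
  B->X: 25 × 3 = 75
  C->W: 5 × 4 = 20
  C->X: 35 × 6 = 210
Total cost = 345.
C ships 40 of its 50, leaving 10.

10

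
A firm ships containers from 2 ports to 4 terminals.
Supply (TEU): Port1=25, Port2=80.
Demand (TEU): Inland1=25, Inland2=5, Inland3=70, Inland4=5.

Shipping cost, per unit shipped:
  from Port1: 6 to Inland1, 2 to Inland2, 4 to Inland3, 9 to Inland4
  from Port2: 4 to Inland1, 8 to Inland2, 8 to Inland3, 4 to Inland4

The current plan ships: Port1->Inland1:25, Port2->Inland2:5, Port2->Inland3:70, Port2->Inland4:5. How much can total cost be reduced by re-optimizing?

160

Current plan cost = 25·6 + 5·8 + 70·8 + 5·4 = 770.
Optimal plan:
  Port1 to Inland2: 5 × 2 = 10
  Port1 to Inland3: 20 × 4 = 80
  Port2 to Inland1: 25 × 4 = 100
  Port2 to Inland3: 50 × 8 = 400
  Port2 to Inland4: 5 × 4 = 20
Optimal cost = 610.
Saving = 770 − 610 = 160.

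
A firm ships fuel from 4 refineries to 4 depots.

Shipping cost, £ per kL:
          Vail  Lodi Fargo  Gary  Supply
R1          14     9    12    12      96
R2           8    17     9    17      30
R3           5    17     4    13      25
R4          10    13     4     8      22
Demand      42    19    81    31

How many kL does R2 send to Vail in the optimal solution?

30

Optimal shipments:
  R1->Lodi: 19 × £9 = £171
  R1->Fargo: 46 × £12 = £552
  R1->Gary: 31 × £12 = £372
  R2->Vail: 30 × £8 = £240
  R3->Vail: 12 × £5 = £60
  R3->Fargo: 13 × £4 = £52
  R4->Fargo: 22 × £4 = £88
Total cost = £1535.
So R2→Vail carries 30 kL.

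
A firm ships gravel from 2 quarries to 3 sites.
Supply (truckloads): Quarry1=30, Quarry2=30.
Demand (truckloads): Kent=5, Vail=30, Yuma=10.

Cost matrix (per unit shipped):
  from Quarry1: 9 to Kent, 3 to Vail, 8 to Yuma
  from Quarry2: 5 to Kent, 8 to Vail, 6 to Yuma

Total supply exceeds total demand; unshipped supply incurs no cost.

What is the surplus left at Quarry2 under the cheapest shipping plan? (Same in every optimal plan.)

An optimal plan:
  Quarry1 to Vail: 30 × 3 = 90
  Quarry2 to Kent: 5 × 5 = 25
  Quarry2 to Yuma: 10 × 6 = 60
Total cost = 175.
Quarry2 ships 15 of its 30, leaving 15.

15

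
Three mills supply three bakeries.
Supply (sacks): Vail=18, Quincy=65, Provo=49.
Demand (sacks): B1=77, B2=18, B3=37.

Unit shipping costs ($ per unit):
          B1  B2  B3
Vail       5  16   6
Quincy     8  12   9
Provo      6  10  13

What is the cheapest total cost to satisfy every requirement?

One minimum-cost allocation:
  Vail to B3: 18 × $6 = $108
  Quincy to B1: 46 × $8 = $368
  Quincy to B3: 19 × $9 = $171
  Provo to B1: 31 × $6 = $186
  Provo to B2: 18 × $10 = $180
Total = 108 + 368 + 171 + 186 + 180 = $1013.

1013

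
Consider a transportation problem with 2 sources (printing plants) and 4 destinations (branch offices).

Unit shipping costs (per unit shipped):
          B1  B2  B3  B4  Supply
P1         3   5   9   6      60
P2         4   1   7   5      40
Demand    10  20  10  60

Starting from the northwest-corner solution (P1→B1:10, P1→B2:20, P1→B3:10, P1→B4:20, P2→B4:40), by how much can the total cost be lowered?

Current plan cost = 10·3 + 20·5 + 10·9 + 20·6 + 40·5 = 540.
Optimal plan:
  P1–B1: 10 boxes
  P1–B4: 50 boxes
  P2–B2: 20 boxes
  P2–B3: 10 boxes
  P2–B4: 10 boxes
Optimal cost = 470.
Saving = 540 − 470 = 70.

70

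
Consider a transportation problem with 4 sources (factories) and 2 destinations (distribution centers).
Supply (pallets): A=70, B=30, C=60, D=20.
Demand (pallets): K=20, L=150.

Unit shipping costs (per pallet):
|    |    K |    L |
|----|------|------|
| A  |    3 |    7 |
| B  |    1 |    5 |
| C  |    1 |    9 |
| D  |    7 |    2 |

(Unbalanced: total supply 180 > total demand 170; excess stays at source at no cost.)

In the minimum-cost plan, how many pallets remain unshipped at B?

Minimum-cost shipments:
  A–L: 70 pallets
  B–L: 30 pallets
  C–K: 20 pallets
  C–L: 30 pallets
  D–L: 20 pallets
Total cost = 970.
B ships 30 of its 30, leaving 0.

0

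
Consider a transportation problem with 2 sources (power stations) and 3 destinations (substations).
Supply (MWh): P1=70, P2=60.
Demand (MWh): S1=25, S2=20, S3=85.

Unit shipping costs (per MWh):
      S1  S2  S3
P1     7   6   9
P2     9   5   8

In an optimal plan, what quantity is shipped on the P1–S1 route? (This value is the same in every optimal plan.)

The minimum-cost plan:
  P1–S1: 25 MWh
  P1–S2: 20 MWh
  P1–S3: 25 MWh
  P2–S3: 60 MWh
Total cost = 1000.
So P1→S1 carries 25 MWh.

25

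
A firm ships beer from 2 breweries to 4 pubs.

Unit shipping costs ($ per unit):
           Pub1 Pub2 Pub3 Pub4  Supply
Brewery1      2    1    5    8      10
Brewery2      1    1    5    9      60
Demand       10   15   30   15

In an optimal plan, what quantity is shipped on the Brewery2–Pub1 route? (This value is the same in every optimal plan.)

Optimal shipments:
  Brewery1 to Pub4: 10 kegs
  Brewery2 to Pub1: 10 kegs
  Brewery2 to Pub2: 15 kegs
  Brewery2 to Pub3: 30 kegs
  Brewery2 to Pub4: 5 kegs
Total cost = $300.
So Brewery2→Pub1 carries 10 kegs.

10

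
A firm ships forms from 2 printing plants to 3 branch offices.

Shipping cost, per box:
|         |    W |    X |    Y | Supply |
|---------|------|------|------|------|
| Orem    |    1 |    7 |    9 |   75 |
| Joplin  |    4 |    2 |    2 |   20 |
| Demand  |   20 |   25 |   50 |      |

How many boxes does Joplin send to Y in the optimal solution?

20

Optimal shipments:
  Orem→W: 20 × 1 = 20
  Orem→X: 25 × 7 = 175
  Orem→Y: 30 × 9 = 270
  Joplin→Y: 20 × 2 = 40
Total cost = 505.
So Joplin→Y carries 20 boxes.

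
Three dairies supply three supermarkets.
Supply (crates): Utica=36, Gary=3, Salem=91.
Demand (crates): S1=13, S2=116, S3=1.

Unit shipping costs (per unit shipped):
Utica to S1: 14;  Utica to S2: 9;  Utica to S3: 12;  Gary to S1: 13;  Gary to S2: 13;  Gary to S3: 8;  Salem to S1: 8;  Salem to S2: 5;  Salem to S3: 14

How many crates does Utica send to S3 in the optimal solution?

0

The minimum-cost plan:
  Utica to S2: 36 crates
  Gary to S1: 2 crates
  Gary to S3: 1 crates
  Salem to S1: 11 crates
  Salem to S2: 80 crates
Total cost = 846.
The route Utica→S3 is not used.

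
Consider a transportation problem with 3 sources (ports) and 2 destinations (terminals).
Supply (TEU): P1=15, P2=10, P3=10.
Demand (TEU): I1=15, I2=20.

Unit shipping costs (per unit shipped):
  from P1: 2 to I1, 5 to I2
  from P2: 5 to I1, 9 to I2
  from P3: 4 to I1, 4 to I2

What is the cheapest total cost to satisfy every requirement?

A cheapest plan:
  P1→I1: 5 × 2 = 10
  P1→I2: 10 × 5 = 50
  P2→I1: 10 × 5 = 50
  P3→I2: 10 × 4 = 40
Total = 10 + 50 + 50 + 40 = 150.

150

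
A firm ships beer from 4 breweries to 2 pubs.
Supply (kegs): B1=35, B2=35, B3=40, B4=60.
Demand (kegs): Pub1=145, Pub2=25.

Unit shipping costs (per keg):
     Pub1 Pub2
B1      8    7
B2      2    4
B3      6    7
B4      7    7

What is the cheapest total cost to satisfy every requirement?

A cheapest plan:
  B1->Pub1: 10 × 8 = 80
  B1->Pub2: 25 × 7 = 175
  B2->Pub1: 35 × 2 = 70
  B3->Pub1: 40 × 6 = 240
  B4->Pub1: 60 × 7 = 420
Total = 80 + 175 + 70 + 240 + 420 = 985.

985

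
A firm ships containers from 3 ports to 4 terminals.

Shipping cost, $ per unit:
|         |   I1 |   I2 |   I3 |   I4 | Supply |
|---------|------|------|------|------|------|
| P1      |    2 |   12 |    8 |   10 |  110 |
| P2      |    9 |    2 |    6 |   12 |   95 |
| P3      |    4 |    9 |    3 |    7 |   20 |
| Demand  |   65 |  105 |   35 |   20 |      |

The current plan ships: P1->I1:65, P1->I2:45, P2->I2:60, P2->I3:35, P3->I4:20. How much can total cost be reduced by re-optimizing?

Current plan cost = 65·2 + 45·12 + 60·2 + 35·6 + 20·7 = $1140.
Optimal plan:
  P1 to I1: 65 TEU
  P1 to I2: 10 TEU
  P1 to I3: 15 TEU
  P1 to I4: 20 TEU
  P2 to I2: 95 TEU
  P3 to I3: 20 TEU
Optimal cost = $820.
Saving = 1140 − 820 = $320.

320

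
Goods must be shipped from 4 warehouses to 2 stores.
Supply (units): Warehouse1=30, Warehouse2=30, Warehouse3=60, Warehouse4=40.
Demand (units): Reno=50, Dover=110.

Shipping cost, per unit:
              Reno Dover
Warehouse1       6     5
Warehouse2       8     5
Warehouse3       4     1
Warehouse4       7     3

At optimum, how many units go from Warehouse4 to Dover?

Solving gives:
  Warehouse1→Reno: 30 × 6 = 180
  Warehouse2→Dover: 30 × 5 = 150
  Warehouse3→Reno: 20 × 4 = 80
  Warehouse3→Dover: 40 × 1 = 40
  Warehouse4→Dover: 40 × 3 = 120
Total cost = 570.
So Warehouse4→Dover carries 40 units.

40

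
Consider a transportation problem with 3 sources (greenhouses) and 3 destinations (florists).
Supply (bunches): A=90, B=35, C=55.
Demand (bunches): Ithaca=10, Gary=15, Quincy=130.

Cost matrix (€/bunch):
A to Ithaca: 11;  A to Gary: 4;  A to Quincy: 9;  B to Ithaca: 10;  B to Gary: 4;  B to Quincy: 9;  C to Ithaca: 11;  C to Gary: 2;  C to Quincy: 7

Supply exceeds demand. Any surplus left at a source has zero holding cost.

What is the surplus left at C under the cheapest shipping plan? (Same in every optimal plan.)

0

Minimum-cost shipments:
  A to Gary: 15 bunches
  A to Quincy: 50 bunches
  B to Ithaca: 10 bunches
  B to Quincy: 25 bunches
  C to Quincy: 55 bunches
Total cost = €1220.
C ships 55 of its 55, leaving 0.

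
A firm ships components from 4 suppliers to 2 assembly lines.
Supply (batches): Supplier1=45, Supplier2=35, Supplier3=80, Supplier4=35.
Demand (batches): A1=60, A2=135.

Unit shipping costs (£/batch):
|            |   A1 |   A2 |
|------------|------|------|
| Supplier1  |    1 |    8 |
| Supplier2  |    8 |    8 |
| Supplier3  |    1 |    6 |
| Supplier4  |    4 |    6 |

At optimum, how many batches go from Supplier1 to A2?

0

Optimal shipments:
  Supplier1→A1: 45 batches
  Supplier2→A2: 35 batches
  Supplier3→A1: 15 batches
  Supplier3→A2: 65 batches
  Supplier4→A2: 35 batches
Total cost = £940.
The route Supplier1→A2 is not used.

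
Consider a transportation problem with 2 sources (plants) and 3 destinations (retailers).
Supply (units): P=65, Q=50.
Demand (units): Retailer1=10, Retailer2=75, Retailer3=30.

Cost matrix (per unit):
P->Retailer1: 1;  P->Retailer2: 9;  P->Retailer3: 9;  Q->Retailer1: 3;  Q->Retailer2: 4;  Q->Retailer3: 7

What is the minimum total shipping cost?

Optimal allocation:
  P->Retailer1: 10 units
  P->Retailer2: 25 units
  P->Retailer3: 30 units
  Q->Retailer2: 50 units
Total cost = 705.

705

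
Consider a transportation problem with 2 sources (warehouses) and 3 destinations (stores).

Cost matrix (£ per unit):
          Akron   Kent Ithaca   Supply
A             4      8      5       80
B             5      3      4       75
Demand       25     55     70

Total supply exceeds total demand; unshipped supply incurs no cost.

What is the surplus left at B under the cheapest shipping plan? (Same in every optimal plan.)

0

An optimal plan:
  A->Akron: 25 × £4 = £100
  A->Ithaca: 50 × £5 = £250
  B->Kent: 55 × £3 = £165
  B->Ithaca: 20 × £4 = £80
Total cost = £595.
B ships 75 of its 75, leaving 0.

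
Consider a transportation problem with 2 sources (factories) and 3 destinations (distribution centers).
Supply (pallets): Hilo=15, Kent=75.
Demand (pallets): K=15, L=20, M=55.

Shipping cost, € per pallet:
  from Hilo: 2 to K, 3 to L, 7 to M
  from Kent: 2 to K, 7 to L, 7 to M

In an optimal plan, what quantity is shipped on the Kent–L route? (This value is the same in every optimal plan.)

The minimum-cost plan:
  Hilo–L: 15 × €3 = €45
  Kent–K: 15 × €2 = €30
  Kent–L: 5 × €7 = €35
  Kent–M: 55 × €7 = €385
Total cost = €495.
So Kent→L carries 5 pallets.

5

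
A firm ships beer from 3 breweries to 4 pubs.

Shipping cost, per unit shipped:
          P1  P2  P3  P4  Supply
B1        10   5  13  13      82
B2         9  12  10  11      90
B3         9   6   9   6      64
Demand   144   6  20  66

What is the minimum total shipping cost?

2008

An optimal shipping plan:
  B1–P1: 76 × 10 = 760
  B1–P2: 6 × 5 = 30
  B2–P1: 68 × 9 = 612
  B2–P3: 20 × 10 = 200
  B2–P4: 2 × 11 = 22
  B3–P4: 64 × 6 = 384
Total = 760 + 30 + 612 + 200 + 22 + 384 = 2008.
(Supply check: B1 ships 82; B2 ships 90; B3 ships 64.)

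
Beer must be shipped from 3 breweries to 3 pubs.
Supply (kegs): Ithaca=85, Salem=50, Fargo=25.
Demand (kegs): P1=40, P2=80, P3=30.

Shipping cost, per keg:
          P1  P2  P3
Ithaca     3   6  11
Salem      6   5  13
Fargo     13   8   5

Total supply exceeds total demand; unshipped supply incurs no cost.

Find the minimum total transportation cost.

730

A cheapest plan:
  Ithaca→P1: 40 × 3 = 120
  Ithaca→P2: 30 × 6 = 180
  Ithaca→P3: 5 × 11 = 55
  Salem→P2: 50 × 5 = 250
  Fargo→P3: 25 × 5 = 125
Total = 120 + 180 + 55 + 250 + 125 = 730.
(Supply check: Ithaca ships 75; Salem ships 50; Fargo ships 25.)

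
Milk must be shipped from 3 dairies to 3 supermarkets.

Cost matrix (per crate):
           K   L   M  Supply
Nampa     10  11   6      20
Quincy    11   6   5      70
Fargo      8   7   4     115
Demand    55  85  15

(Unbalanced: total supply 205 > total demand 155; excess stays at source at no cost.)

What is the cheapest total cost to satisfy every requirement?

A cheapest plan:
  Quincy to L: 70 crates
  Fargo to K: 55 crates
  Fargo to L: 15 crates
  Fargo to M: 15 crates
Total cost = 1025.

1025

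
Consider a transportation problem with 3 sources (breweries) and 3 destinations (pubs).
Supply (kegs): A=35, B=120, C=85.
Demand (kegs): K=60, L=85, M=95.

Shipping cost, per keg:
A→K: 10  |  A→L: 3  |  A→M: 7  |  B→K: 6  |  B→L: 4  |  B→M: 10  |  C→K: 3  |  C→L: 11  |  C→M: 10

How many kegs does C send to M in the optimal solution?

The minimum-cost plan:
  A→M: 35 kegs
  B→L: 85 kegs
  B→M: 35 kegs
  C→K: 60 kegs
  C→M: 25 kegs
Total cost = 1365.
So C→M carries 25 kegs.

25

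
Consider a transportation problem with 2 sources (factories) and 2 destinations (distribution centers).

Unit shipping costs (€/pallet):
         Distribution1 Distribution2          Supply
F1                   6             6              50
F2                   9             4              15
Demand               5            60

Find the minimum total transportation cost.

360

A cheapest plan:
  F1 to Distribution1: 5 pallets
  F1 to Distribution2: 45 pallets
  F2 to Distribution2: 15 pallets
Total cost = €360.
(Supply check: F1 ships 50; F2 ships 15.)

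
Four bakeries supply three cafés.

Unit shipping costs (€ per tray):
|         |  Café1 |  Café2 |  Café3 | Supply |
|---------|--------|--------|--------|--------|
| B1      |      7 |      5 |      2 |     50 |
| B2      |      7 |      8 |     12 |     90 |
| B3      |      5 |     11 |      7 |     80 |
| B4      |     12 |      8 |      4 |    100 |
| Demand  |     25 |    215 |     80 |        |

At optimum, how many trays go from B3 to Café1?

25

Optimal shipments:
  B1->Café2: 50 × €5 = €250
  B2->Café2: 90 × €8 = €720
  B3->Café1: 25 × €5 = €125
  B3->Café2: 55 × €11 = €605
  B4->Café2: 20 × €8 = €160
  B4->Café3: 80 × €4 = €320
Total cost = €2180.
So B3→Café1 carries 25 trays.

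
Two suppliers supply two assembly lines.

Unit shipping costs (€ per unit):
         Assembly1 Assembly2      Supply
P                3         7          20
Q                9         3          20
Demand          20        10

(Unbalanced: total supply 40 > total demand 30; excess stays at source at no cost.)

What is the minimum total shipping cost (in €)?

A cheapest plan:
  P–Assembly1: 20 × €3 = €60
  Q–Assembly2: 10 × €3 = €30
Total = 60 + 30 = €90.

90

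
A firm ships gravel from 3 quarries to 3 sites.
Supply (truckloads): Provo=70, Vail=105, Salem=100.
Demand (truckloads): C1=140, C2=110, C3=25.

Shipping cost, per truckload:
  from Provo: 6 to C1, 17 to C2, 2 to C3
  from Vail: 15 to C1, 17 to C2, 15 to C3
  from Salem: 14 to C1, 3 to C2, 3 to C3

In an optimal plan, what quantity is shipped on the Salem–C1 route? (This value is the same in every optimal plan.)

0

Solving gives:
  Provo to C1: 45 truckloads
  Provo to C3: 25 truckloads
  Vail to C1: 95 truckloads
  Vail to C2: 10 truckloads
  Salem to C2: 100 truckloads
Total cost = 2215.
The route Salem→C1 is not used.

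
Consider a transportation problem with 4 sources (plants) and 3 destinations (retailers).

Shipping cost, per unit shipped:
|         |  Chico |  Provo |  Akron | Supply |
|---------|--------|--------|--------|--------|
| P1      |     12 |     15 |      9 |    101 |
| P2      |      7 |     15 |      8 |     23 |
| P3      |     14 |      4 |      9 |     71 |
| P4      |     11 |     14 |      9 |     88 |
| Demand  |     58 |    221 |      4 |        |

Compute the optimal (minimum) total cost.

One minimum-cost allocation:
  P1->Provo: 97 × 15 = 1455
  P1->Akron: 4 × 9 = 36
  P2->Chico: 23 × 7 = 161
  P3->Provo: 71 × 4 = 284
  P4->Chico: 35 × 11 = 385
  P4->Provo: 53 × 14 = 742
Total = 1455 + 36 + 161 + 284 + 385 + 742 = 3063.

3063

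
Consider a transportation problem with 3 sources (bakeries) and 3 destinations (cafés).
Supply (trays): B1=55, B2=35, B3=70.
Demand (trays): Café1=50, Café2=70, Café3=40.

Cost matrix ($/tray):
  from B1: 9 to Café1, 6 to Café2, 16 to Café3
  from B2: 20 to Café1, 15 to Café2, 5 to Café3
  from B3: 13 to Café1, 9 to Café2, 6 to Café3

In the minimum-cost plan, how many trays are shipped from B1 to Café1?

Optimal shipments:
  B1→Café1: 50 trays
  B1→Café2: 5 trays
  B2→Café3: 35 trays
  B3→Café2: 65 trays
  B3→Café3: 5 trays
Total cost = $1270.
So B1→Café1 carries 50 trays.

50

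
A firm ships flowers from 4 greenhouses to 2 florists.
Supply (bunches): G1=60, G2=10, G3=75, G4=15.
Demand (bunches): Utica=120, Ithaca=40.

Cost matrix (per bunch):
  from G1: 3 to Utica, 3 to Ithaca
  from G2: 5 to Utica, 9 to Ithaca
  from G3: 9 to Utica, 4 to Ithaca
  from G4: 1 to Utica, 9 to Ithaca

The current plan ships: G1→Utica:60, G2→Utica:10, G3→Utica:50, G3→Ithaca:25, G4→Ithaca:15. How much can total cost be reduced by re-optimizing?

195

Current plan cost = 60·3 + 10·5 + 50·9 + 25·4 + 15·9 = 915.
Optimal plan:
  G1 to Utica: 60 × 3 = 180
  G2 to Utica: 10 × 5 = 50
  G3 to Utica: 35 × 9 = 315
  G3 to Ithaca: 40 × 4 = 160
  G4 to Utica: 15 × 1 = 15
Optimal cost = 720.
Saving = 915 − 720 = 195.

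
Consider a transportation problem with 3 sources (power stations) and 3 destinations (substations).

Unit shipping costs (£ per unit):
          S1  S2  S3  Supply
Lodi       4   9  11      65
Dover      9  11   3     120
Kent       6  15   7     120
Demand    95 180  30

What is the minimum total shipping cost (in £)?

An optimal shipping plan:
  Lodi–S2: 65 × £9 = £585
  Dover–S2: 90 × £11 = £990
  Dover–S3: 30 × £3 = £90
  Kent–S1: 95 × £6 = £570
  Kent–S2: 25 × £15 = £375
Total = 585 + 990 + 90 + 570 + 375 = £2610.

2610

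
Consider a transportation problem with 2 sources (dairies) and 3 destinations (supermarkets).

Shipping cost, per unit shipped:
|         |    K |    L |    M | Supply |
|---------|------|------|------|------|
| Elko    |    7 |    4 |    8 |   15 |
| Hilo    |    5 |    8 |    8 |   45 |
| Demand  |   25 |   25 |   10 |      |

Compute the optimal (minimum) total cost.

345

Optimal allocation:
  Elko to L: 15 × 4 = 60
  Hilo to K: 25 × 5 = 125
  Hilo to L: 10 × 8 = 80
  Hilo to M: 10 × 8 = 80
Total = 60 + 125 + 80 + 80 = 345.
(Supply check: Elko ships 15; Hilo ships 45.)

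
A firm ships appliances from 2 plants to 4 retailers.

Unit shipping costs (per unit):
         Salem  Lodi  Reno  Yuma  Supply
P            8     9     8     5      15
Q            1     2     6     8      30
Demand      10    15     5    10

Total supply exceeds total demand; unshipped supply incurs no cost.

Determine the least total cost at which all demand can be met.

An optimal shipping plan:
  P–Yuma: 10 units
  Q–Salem: 10 units
  Q–Lodi: 15 units
  Q–Reno: 5 units
Total cost = 120.
(Supply check: P ships 10; Q ships 30.)

120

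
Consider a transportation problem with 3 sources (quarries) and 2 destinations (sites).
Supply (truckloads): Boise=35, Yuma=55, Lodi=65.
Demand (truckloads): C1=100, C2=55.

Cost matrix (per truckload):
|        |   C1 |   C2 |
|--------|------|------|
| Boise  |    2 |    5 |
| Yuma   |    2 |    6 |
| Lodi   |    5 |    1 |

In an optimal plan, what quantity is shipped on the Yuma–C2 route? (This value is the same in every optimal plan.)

0

Optimal shipments:
  Boise->C1: 35 × 2 = 70
  Yuma->C1: 55 × 2 = 110
  Lodi->C1: 10 × 5 = 50
  Lodi->C2: 55 × 1 = 55
Total cost = 285.
The route Yuma→C2 is not used.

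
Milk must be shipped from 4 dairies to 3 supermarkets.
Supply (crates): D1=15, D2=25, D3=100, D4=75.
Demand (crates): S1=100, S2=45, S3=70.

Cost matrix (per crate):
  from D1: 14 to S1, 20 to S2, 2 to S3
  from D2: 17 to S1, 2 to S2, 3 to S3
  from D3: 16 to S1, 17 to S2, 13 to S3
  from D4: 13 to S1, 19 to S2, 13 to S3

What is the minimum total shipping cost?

Optimal allocation:
  D1→S3: 15 crates
  D2→S2: 25 crates
  D3→S1: 25 crates
  D3→S2: 20 crates
  D3→S3: 55 crates
  D4→S1: 75 crates
Total cost = 2510.
(Supply check: D1 ships 15; D2 ships 25; D3 ships 100; D4 ships 75.)

2510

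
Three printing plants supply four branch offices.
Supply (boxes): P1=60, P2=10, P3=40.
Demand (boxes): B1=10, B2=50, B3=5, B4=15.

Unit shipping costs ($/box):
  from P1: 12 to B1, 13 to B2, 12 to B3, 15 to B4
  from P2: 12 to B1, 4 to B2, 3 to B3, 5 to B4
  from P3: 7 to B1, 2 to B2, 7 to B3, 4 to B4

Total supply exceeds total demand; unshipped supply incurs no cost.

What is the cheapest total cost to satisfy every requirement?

Optimal allocation:
  P1->B1: 10 × $12 = $120
  P1->B2: 10 × $13 = $130
  P1->B3: 5 × $12 = $60
  P1->B4: 5 × $15 = $75
  P2->B4: 10 × $5 = $50
  P3->B2: 40 × $2 = $80
Total = 120 + 130 + 60 + 75 + 50 + 80 = $515.

515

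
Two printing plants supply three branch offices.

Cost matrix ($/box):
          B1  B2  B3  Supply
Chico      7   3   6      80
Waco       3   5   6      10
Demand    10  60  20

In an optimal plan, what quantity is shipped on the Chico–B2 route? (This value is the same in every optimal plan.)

60

Solving gives:
  Chico→B2: 60 × $3 = $180
  Chico→B3: 20 × $6 = $120
  Waco→B1: 10 × $3 = $30
Total cost = $330.
So Chico→B2 carries 60 boxes.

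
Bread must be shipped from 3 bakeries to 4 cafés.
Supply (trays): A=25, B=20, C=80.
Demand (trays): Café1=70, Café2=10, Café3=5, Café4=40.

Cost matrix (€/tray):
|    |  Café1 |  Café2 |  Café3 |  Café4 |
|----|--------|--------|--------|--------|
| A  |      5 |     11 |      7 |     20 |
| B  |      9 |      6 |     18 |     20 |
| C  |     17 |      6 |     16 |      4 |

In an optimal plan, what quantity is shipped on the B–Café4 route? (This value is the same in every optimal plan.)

0

The minimum-cost plan:
  A→Café1: 25 × €5 = €125
  B→Café1: 20 × €9 = €180
  C→Café1: 25 × €17 = €425
  C→Café2: 10 × €6 = €60
  C→Café3: 5 × €16 = €80
  C→Café4: 40 × €4 = €160
Total cost = €1030.
The route B→Café4 is not used.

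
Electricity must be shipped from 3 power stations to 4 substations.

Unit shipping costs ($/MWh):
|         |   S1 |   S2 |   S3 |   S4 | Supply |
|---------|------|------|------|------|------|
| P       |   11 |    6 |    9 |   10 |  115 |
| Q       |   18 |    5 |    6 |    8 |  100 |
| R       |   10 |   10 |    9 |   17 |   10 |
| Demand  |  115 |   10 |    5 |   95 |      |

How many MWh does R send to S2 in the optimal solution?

0

Optimal shipments:
  P->S1: 105 × $11 = $1155
  P->S2: 10 × $6 = $60
  Q->S3: 5 × $6 = $30
  Q->S4: 95 × $8 = $760
  R->S1: 10 × $10 = $100
Total cost = $2105.
The route R→S2 is not used.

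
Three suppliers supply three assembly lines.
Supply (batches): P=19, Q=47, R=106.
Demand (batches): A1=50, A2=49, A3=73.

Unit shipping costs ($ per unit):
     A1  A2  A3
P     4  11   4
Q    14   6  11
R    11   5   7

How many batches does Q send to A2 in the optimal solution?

Optimal shipments:
  P->A1: 19 × $4 = $76
  Q->A2: 47 × $6 = $282
  R->A1: 31 × $11 = $341
  R->A2: 2 × $5 = $10
  R->A3: 73 × $7 = $511
Total cost = $1220.
So Q→A2 carries 47 batches.

47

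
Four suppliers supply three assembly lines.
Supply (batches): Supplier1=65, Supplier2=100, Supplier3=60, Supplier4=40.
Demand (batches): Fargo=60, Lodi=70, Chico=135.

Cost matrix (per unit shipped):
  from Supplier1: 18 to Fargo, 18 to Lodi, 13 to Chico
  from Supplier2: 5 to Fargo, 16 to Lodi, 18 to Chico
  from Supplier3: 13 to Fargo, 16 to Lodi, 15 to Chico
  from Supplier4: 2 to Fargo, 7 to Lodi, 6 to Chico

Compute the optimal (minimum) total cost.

2955

Optimal allocation:
  Supplier1→Chico: 65 × 13 = 845
  Supplier2→Fargo: 60 × 5 = 300
  Supplier2→Lodi: 40 × 16 = 640
  Supplier3→Lodi: 30 × 16 = 480
  Supplier3→Chico: 30 × 15 = 450
  Supplier4→Chico: 40 × 6 = 240
Total = 845 + 300 + 640 + 480 + 450 + 240 = 2955.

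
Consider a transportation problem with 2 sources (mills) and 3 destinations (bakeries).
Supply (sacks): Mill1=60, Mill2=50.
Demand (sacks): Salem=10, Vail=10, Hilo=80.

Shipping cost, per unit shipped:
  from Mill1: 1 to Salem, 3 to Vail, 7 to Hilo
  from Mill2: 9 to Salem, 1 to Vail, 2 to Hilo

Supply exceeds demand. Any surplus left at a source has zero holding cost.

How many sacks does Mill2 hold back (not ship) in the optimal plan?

0

Minimum-cost shipments:
  Mill1->Salem: 10 × 1 = 10
  Mill1->Vail: 10 × 3 = 30
  Mill1->Hilo: 30 × 7 = 210
  Mill2->Hilo: 50 × 2 = 100
Total cost = 350.
Mill2 ships 50 of its 50, leaving 0.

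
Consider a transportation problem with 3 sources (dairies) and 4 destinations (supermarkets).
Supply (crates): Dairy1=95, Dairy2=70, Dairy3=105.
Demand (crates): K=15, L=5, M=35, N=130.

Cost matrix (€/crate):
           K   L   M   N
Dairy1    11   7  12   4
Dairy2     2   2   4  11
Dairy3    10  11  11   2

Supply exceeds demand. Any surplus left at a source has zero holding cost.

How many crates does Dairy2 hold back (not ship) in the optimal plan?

An optimal plan:
  Dairy1→N: 25 × €4 = €100
  Dairy2→K: 15 × €2 = €30
  Dairy2→L: 5 × €2 = €10
  Dairy2→M: 35 × €4 = €140
  Dairy3→N: 105 × €2 = €210
Total cost = €490.
Dairy2 ships 55 of its 70, leaving 15.

15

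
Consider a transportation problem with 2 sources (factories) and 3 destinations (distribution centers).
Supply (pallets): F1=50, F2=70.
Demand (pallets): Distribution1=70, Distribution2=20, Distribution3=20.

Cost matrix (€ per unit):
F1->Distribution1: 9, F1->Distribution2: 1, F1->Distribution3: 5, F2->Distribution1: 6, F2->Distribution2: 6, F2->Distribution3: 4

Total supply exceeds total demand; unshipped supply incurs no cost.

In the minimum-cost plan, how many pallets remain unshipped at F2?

An optimal plan:
  F1->Distribution2: 20 × €1 = €20
  F1->Distribution3: 20 × €5 = €100
  F2->Distribution1: 70 × €6 = €420
Total cost = €540.
F2 ships 70 of its 70, leaving 0.

0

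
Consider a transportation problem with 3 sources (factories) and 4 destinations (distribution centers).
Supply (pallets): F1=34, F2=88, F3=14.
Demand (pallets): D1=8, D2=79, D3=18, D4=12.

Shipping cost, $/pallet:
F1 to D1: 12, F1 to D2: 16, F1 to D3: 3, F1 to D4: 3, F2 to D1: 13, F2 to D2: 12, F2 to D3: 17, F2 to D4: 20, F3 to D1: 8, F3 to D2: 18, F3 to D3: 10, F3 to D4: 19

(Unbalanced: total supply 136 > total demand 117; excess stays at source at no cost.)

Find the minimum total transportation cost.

A cheapest plan:
  F1 to D3: 18 × $3 = $54
  F1 to D4: 12 × $3 = $36
  F2 to D2: 79 × $12 = $948
  F3 to D1: 8 × $8 = $64
Total = 54 + 36 + 948 + 64 = $1102.
(Supply check: F1 ships 30; F2 ships 79; F3 ships 8.)

1102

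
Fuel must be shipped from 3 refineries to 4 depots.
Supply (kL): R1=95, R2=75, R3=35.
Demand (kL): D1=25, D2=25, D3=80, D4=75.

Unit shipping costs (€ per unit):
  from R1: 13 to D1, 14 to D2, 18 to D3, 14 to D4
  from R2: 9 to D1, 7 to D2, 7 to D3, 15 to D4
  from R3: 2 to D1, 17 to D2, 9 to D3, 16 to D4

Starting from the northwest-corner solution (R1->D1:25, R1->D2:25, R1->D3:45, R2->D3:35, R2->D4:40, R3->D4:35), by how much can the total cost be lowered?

895

Current plan cost = 25·13 + 25·14 + 45·18 + 35·7 + 40·15 + 35·16 = €2890.
Optimal plan:
  R1->D2: 20 × €14 = €280
  R1->D4: 75 × €14 = €1050
  R2->D2: 5 × €7 = €35
  R2->D3: 70 × €7 = €490
  R3->D1: 25 × €2 = €50
  R3->D3: 10 × €9 = €90
Optimal cost = €1995.
Saving = 2890 − 1995 = €895.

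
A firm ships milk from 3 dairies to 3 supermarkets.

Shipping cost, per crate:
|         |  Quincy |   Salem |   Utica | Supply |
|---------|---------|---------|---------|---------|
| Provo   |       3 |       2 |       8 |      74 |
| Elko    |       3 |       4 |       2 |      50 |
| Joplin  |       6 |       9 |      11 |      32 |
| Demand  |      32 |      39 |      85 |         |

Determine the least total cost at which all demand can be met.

Optimal allocation:
  Provo–Salem: 39 × 2 = 78
  Provo–Utica: 35 × 8 = 280
  Elko–Utica: 50 × 2 = 100
  Joplin–Quincy: 32 × 6 = 192
Total = 78 + 280 + 100 + 192 = 650.

650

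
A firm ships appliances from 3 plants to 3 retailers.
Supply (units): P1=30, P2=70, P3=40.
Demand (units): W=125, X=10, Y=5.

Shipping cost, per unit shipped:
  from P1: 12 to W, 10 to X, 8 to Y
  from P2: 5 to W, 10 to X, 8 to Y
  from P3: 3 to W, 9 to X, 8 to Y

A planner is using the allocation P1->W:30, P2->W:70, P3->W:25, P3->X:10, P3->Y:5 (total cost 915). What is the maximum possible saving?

125

Current plan cost = 30·12 + 70·5 + 25·3 + 10·9 + 5·8 = 915.
Optimal plan:
  P1->W: 15 × 12 = 180
  P1->X: 10 × 10 = 100
  P1->Y: 5 × 8 = 40
  P2->W: 70 × 5 = 350
  P3->W: 40 × 3 = 120
Optimal cost = 790.
Saving = 915 − 790 = 125.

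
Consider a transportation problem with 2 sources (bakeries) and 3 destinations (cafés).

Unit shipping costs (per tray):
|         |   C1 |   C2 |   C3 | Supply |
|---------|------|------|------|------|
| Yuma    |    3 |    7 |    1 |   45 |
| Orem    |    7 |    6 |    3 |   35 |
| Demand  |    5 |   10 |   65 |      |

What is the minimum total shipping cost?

190

An optimal shipping plan:
  Yuma->C1: 5 × 3 = 15
  Yuma->C3: 40 × 1 = 40
  Orem->C2: 10 × 6 = 60
  Orem->C3: 25 × 3 = 75
Total = 15 + 40 + 60 + 75 = 190.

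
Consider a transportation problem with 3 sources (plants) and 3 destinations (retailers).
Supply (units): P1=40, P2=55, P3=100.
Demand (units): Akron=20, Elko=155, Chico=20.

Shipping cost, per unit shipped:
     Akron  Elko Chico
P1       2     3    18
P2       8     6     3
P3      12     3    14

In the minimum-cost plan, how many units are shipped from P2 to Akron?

The minimum-cost plan:
  P1->Akron: 20 × 2 = 40
  P1->Elko: 20 × 3 = 60
  P2->Elko: 35 × 6 = 210
  P2->Chico: 20 × 3 = 60
  P3->Elko: 100 × 3 = 300
Total cost = 670.
The route P2→Akron is not used.

0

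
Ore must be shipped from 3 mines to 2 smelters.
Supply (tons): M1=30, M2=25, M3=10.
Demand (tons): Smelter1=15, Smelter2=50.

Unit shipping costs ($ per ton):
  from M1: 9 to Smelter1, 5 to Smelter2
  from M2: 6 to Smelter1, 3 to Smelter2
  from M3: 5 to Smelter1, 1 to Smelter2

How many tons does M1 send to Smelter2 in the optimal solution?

Optimal shipments:
  M1–Smelter2: 30 × $5 = $150
  M2–Smelter1: 15 × $6 = $90
  M2–Smelter2: 10 × $3 = $30
  M3–Smelter2: 10 × $1 = $10
Total cost = $280.
So M1→Smelter2 carries 30 tons.

30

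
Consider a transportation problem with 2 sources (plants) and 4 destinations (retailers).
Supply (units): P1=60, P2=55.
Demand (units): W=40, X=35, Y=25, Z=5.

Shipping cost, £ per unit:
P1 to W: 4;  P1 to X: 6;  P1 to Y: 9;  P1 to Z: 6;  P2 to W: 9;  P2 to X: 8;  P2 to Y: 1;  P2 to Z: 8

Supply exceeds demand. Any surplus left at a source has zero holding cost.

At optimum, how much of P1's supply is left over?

0

An optimal plan:
  P1–W: 40 × £4 = £160
  P1–X: 20 × £6 = £120
  P2–X: 15 × £8 = £120
  P2–Y: 25 × £1 = £25
  P2–Z: 5 × £8 = £40
Total cost = £465.
P1 ships 60 of its 60, leaving 0.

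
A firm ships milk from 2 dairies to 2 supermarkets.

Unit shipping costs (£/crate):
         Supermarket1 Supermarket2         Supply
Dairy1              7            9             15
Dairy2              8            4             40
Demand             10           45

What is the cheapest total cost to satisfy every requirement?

275

An optimal shipping plan:
  Dairy1–Supermarket1: 10 × £7 = £70
  Dairy1–Supermarket2: 5 × £9 = £45
  Dairy2–Supermarket2: 40 × £4 = £160
Total = 70 + 45 + 160 = £275.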